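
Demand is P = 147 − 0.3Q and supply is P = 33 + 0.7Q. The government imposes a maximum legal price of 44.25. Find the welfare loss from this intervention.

Competitive equilibrium: 147 − 0.3Q = 33 + 0.7Q → Q* = 114, P* = 112.8.
At the ceiling P = 44.25, quantity supplied = (44.25 − 33)/0.7 = 16.07143.
Willingness to pay at Q' = 16.07143: 147 − 0.3·16.07143 = 142.17857.
ΔQ = 114 − 16.07143 = 97.92857; wedge = 142.17857 − 44.25 = 97.92857.
Welfare loss = ½ × 97.92857 × 97.92857 = 4795.

4795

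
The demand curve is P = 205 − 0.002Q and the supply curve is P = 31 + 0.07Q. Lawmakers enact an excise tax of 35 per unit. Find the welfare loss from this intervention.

Competitive equilibrium: 205 − 0.002Q = 31 + 0.07Q → Q* = 2416.6667, P* = 200.1667.
With the tax, the buyer price exceeds the seller price by 35: (205 − 0.002Q) − (31 + 0.07Q) = 35 → Q' = 1930.5556.
ΔQ = 2416.6667 − 1930.5556 = 486.1111; the wedge equals the tax, 35.
DWL = ½ × 486.1111 × 35 = 8506.94.

8506.94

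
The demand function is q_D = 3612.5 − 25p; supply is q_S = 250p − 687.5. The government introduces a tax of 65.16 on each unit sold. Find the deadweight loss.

In inverse form: demand p = 144.5 − 0.04q, supply p = 2.75 + 0.004q.
Competitive equilibrium: 144.5 − 0.04q = 2.75 + 0.004q → q* = 3221.5909, p* = 15.6364.
With the tax, the buyer price exceeds the seller price by 65.16: (144.5 − 0.04q) − (2.75 + 0.004q) = 65.16 → q' = 1740.6818.
Δq = 3221.5909 − 1740.6818 = 1480.9091; the wedge equals the tax, 65.16.
DWL = ½ × 1480.9091 × 65.16 = 48248.02.

48248.02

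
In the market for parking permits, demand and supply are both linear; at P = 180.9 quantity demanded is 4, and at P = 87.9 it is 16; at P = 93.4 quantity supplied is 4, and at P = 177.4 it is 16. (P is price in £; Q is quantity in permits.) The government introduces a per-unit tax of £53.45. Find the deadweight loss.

£96.84

Demand slope = (87.9 − 180.9)/(16 − 4) = −7.75, so P = 211.9 − 7.75Q.
Supply slope = (177.4 − 93.4)/(16 − 4) = 7, so P = 65.4 + 7Q.
Competitive equilibrium: 211.9 − 7.75Q = 65.4 + 7Q → Q* = 9.9322, P* = 134.9254.
With the tax, the buyer price exceeds the seller price by 53.45: (211.9 − 7.75Q) − (65.4 + 7Q) = 53.45 → Q' = 6.3085.
ΔQ = 9.9322 − 6.3085 = 3.6237; the wedge equals the tax, 53.45.
The triangle = ½ × 3.6237 × 53.45 = £96.84.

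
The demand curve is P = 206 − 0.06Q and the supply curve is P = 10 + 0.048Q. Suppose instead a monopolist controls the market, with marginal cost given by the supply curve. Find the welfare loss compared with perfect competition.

22685.19

Competitive equilibrium: 206 − 0.06Q = 10 + 0.048Q → Q* = 1814.814815, P* = 97.111111.
Marginal revenue: MR = 206 − 0.12Q. Set MR = MC: 206 − 0.12Q = 10 + 0.048Q → Q_m = 1166.666667.
Price P_m = 206 − 0.06·1166.666667 = 136; MC(Q_m) = 10 + 0.048·1166.666667 = 66.
Competitive Q* = 1814.814815, so ΔQ = 648.148148; wedge = 136 − 66 = 70.
The triangle = ½ × 648.148148 × 70 = 22685.19.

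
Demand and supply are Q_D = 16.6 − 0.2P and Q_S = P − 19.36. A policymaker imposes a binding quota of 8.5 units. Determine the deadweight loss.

13.31

In inverse form: demand P = 83 − 5Q, supply P = 19.36 + Q.
Competitive equilibrium: 83 − 5Q = 19.36 + Q → Q* = 10.6067, P* = 29.9667.
At Q = 8.5: demand price = 83 − 5·8.5 = 40.5; supply price = 19.36 + 1·8.5 = 27.86.
ΔQ = 10.6067 − 8.5 = 2.1067; wedge = 40.5 − 27.86 = 12.64.
Welfare loss = ½ × 2.1067 × 12.64 = 13.31.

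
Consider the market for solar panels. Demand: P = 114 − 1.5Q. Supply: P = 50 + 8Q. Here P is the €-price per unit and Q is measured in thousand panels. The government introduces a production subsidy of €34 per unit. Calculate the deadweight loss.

Competitive equilibrium: 114 − 1.5Q = 50 + 8Q → Q* = 6.7368, P* = 103.8947.
The subsidy lowers effective supply by 34: P = 16 + 8Q.
New quantity: 114 − 1.5Q = 16 + 8Q → Q' = 10.3158.
Overproduction ΔQ = 10.3158 − 6.7368 = 3.579; wedge = subsidy = 34.
Welfare loss = ½ × 3.579 × 34 = €60.84 thousand.

€60.84 thousand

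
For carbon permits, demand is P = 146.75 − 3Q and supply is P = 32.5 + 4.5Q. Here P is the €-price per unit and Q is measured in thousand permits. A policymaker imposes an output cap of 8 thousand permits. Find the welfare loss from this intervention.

Competitive equilibrium: 146.75 − 3Q = 32.5 + 4.5Q → Q* = 15.2333, P* = 101.05.
At Q = 8: demand price = 146.75 − 3·8 = 122.75; supply price = 32.5 + 4.5·8 = 68.5.
ΔQ = 15.2333 − 8 = 7.2333; wedge = 122.75 − 68.5 = 54.25.
Welfare loss = ½ × 7.2333 × 54.25 = €196.20 thousand.

€196.20 thousand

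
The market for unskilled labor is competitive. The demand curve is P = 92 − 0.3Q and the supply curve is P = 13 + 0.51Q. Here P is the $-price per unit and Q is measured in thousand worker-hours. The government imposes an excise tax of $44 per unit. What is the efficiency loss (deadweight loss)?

Competitive equilibrium: 92 − 0.3Q = 13 + 0.51Q → Q* = 97.5309, P* = 62.7407.
With the tax, the buyer price exceeds the seller price by 44: (92 − 0.3Q) − (13 + 0.51Q) = 44 → Q' = 43.2099.
ΔQ = 97.5309 − 43.2099 = 54.321; the wedge equals the tax, 44.
Welfare loss = ½ × 54.321 × 44 = $1195.06 thousand.

$1195.06 thousand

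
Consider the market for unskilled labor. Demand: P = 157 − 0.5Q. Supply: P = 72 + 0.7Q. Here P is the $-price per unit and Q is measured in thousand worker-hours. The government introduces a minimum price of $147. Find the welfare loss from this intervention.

$1550.42 thousand

Competitive equilibrium: 157 − 0.5Q = 72 + 0.7Q → Q* = 70.8333, P* = 121.5833.
At the floor P = 147, quantity demanded = (157 − 147)/0.5 = 20.
Sellers' marginal cost at Q' = 20: 72 + 0.7·20 = 86.
ΔQ = 70.8333 − 20 = 50.8333; wedge = 147 − 86 = 61.
Deadweight loss = ½ × 50.8333 × 61 = $1550.42 thousand.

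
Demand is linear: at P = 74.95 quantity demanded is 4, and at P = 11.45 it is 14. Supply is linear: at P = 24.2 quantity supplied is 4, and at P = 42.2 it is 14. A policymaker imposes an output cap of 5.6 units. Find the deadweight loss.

Demand slope = (11.45 − 74.95)/(14 − 4) = −6.35, so P = 100.35 − 6.35Q.
Supply slope = (42.2 − 24.2)/(14 − 4) = 1.8, so P = 17 + 1.8Q.
Competitive equilibrium: 100.35 − 6.35Q = 17 + 1.8Q → Q* = 10.227, P* = 35.4086.
At Q = 5.6: demand price = 100.35 − 6.35·5.6 = 64.79; supply price = 17 + 1.8·5.6 = 27.08.
ΔQ = 10.227 − 5.6 = 4.627; wedge = 64.79 − 27.08 = 37.71.
Welfare loss = ½ × 4.627 × 37.71 = 87.24.

87.24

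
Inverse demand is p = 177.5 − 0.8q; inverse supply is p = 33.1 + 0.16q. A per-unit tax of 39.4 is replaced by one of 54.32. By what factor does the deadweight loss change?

Competitive equilibrium: 177.5 − 0.8q = 33.1 + 0.16q → q* = 150.4167, p* = 57.1667.
For a per-unit tax t: Δq = t/0.96, so DWL = ½·t·(t/0.96) = t²/1.92.
At t = 39.4: DWL = 808.521. At t = 54.32: DWL = 1536.803.
Ratio = (54.32/39.4)² = 1.901.

1.901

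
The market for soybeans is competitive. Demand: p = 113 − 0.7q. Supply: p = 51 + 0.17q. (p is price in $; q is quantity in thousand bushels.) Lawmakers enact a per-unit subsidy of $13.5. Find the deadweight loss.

Competitive equilibrium: 113 − 0.7q = 51 + 0.17q → q* = 71.2644, p* = 63.1149.
The subsidy lowers effective supply by 13.5: p = 37.5 + 0.17q.
New quantity: 113 − 0.7q = 37.5 + 0.17q → q' = 86.7816.
Overproduction Δq = 86.7816 − 71.2644 = 15.5172; wedge = subsidy = 13.5.
The triangle = ½ × 15.5172 × 13.5 = $104.74 thousand.

$104.74 thousand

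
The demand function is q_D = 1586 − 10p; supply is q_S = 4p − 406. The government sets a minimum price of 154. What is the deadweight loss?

2401.43

In inverse form: demand p = 158.6 − 0.1q, supply p = 101.5 + 0.25q.
Competitive equilibrium: 158.6 − 0.1q = 101.5 + 0.25q → q* = 163.1429, p* = 142.2857.
At the floor p = 154, quantity demanded = (158.6 − 154)/0.1 = 46.
Sellers' marginal cost at q' = 46: 101.5 + 0.25·46 = 113.
Δq = 163.1429 − 46 = 117.1429; wedge = 154 − 113 = 41.
DWL = ½ × 117.1429 × 41 = 2401.43.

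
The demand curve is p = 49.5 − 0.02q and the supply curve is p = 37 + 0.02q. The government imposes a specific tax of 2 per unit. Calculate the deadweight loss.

50

Competitive equilibrium: 49.5 − 0.02q = 37 + 0.02q → q* = 312.5, p* = 43.25.
With the tax, the buyer price exceeds the seller price by 2: (49.5 − 0.02q) − (37 + 0.02q) = 2 → q' = 262.5.
Δq = 312.5 − 262.5 = 50; the wedge equals the tax, 2.
Deadweight loss = ½ × 50 × 2 = 50.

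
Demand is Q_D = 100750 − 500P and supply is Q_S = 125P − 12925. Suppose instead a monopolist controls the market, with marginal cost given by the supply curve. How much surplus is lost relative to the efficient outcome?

13366.125

In inverse form: demand P = 201.5 − 0.002Q, supply P = 103.4 + 0.008Q.
Competitive equilibrium: 201.5 − 0.002Q = 103.4 + 0.008Q → Q* = 9810, P* = 181.88.
Marginal revenue: MR = 201.5 − 0.004Q. Set MR = MC: 201.5 − 0.004Q = 103.4 + 0.008Q → Q_m = 8175.
Price P_m = 201.5 − 0.002·8175 = 185.15; MC(Q_m) = 103.4 + 0.008·8175 = 168.8.
Competitive Q* = 9810, so ΔQ = 1635; wedge = 185.15 − 168.8 = 16.35.
The triangle = ½ × 1635 × 16.35 = 13366.125.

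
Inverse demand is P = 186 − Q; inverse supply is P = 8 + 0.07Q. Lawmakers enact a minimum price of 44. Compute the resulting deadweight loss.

Competitive equilibrium: 186 − Q = 8 + 0.07Q → Q* = 166.3551, P* = 19.6449.
At the floor P = 44, quantity demanded = (186 − 44)/1 = 142.
Sellers' marginal cost at Q' = 142: 8 + 0.07·142 = 17.94.
ΔQ = 166.3551 − 142 = 24.3551; wedge = 44 − 17.94 = 26.06.
Deadweight loss = ½ × 24.3551 × 26.06 = 317.35.

317.35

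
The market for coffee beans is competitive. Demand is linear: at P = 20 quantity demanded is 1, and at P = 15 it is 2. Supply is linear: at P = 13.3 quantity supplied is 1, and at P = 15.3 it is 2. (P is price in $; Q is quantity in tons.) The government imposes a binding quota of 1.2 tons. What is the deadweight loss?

Demand slope = (15 − 20)/(2 − 1) = −5, so P = 25 − 5Q.
Supply slope = (15.3 − 13.3)/(2 − 1) = 2, so P = 11.3 + 2Q.
Competitive equilibrium: 25 − 5Q = 11.3 + 2Q → Q* = 1.9571, P* = 15.2143.
At Q = 1.2: demand price = 25 − 5·1.2 = 19; supply price = 11.3 + 2·1.2 = 13.7.
ΔQ = 1.9571 − 1.2 = 0.7571; wedge = 19 − 13.7 = 5.3.
DWL = ½ × 0.7571 × 5.3 = $2.01.

$2.01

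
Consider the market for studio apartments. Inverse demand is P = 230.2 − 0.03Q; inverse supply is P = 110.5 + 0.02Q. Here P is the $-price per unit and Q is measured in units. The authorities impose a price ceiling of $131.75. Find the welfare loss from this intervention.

$44322.31

Competitive equilibrium: 230.2 − 0.03Q = 110.5 + 0.02Q → Q* = 2394, P* = 158.38.
At the ceiling P = 131.75, quantity supplied = (131.75 − 110.5)/0.02 = 1062.5.
Willingness to pay at Q' = 1062.5: 230.2 − 0.03·1062.5 = 198.325.
ΔQ = 2394 − 1062.5 = 1331.5; wedge = 198.325 − 131.75 = 66.575.
Deadweight loss = ½ × 1331.5 × 66.575 = $44322.31.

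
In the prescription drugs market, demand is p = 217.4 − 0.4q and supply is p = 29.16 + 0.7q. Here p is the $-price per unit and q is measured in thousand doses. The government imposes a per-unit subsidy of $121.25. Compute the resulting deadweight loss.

$6682.53 thousand

Competitive equilibrium: 217.4 − 0.4q = 29.16 + 0.7q → q* = 171.12727, p* = 148.94909.
The subsidy lowers effective supply by 121.25: p = 0.7q − 92.09.
New quantity: 217.4 − 0.4q = 0.7q − 92.09 → q' = 281.35455.
Overproduction Δq = 281.35455 − 171.12727 = 110.22728; wedge = subsidy = 121.25.
Welfare loss = ½ × 110.22728 × 121.25 = $6682.53 thousand.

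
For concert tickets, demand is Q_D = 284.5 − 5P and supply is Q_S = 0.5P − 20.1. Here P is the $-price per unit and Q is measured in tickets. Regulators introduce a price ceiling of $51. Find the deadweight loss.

$5.28

In inverse form: demand P = 56.9 − 0.2Q, supply P = 40.2 + 2Q.
Competitive equilibrium: 56.9 − 0.2Q = 40.2 + 2Q → Q* = 7.5909, P* = 55.3818.
At the ceiling P = 51, quantity supplied = (51 − 40.2)/2 = 5.4.
Willingness to pay at Q' = 5.4: 56.9 − 0.2·5.4 = 55.82.
ΔQ = 7.5909 − 5.4 = 2.1909; wedge = 55.82 − 51 = 4.82.
Welfare loss = ½ × 2.1909 × 4.82 = $5.28.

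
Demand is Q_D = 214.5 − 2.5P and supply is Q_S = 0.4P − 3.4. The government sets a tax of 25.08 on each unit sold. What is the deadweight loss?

In inverse form: demand P = 85.8 − 0.4Q, supply P = 8.5 + 2.5Q.
Competitive equilibrium: 85.8 − 0.4Q = 8.5 + 2.5Q → Q* = 26.6552, P* = 75.1379.
With the tax, the buyer price exceeds the seller price by 25.08: (85.8 − 0.4Q) − (8.5 + 2.5Q) = 25.08 → Q' = 18.0069.
ΔQ = 26.6552 − 18.0069 = 8.6483; the wedge equals the tax, 25.08.
DWL = ½ × 8.6483 × 25.08 = 108.45.

108.45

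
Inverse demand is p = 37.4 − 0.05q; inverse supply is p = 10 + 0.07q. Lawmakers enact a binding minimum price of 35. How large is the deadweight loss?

1951.21

Competitive equilibrium: 37.4 − 0.05q = 10 + 0.07q → q* = 228.3333, p* = 25.9833.
At the floor p = 35, quantity demanded = (37.4 − 35)/0.05 = 48.
Sellers' marginal cost at q' = 48: 10 + 0.07·48 = 13.36.
Δq = 228.3333 − 48 = 180.3333; wedge = 35 − 13.36 = 21.64.
DWL = ½ × 180.3333 × 21.64 = 1951.21.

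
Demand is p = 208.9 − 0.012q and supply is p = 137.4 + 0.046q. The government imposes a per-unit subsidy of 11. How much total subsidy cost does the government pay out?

15646.55

Competitive equilibrium: 208.9 − 0.012q = 137.4 + 0.046q → q* = 1232.7586, p* = 194.1069.
The subsidy lowers effective supply by 11: p = 126.4 + 0.046q.
New quantity: 208.9 − 0.012q = 126.4 + 0.046q → q' = 1422.4138.
Total subsidy cost = 11 × 1422.4138 = 15646.55.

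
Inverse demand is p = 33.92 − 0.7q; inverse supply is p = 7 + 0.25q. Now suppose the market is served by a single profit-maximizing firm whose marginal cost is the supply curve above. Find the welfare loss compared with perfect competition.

68.65

Competitive equilibrium: 33.92 − 0.7q = 7 + 0.25q → q* = 28.3368, p* = 14.0842.
Marginal revenue: MR = 33.92 − 1.4q. Set MR = MC: 33.92 − 1.4q = 7 + 0.25q → q_m = 16.3152.
Price p_m = 33.92 − 0.7·16.3152 = 22.4994; MC(q_m) = 7 + 0.25·16.3152 = 11.0788.
Competitive q* = 28.3368, so Δq = 12.0216; wedge = 22.4994 − 11.0788 = 11.4206.
Deadweight loss = ½ × 12.0216 × 11.4206 = 68.65.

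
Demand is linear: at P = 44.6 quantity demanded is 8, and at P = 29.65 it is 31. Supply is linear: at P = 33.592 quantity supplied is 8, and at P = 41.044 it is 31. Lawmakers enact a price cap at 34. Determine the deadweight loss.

49.12

Demand slope = (29.65 − 44.6)/(31 − 8) = −0.65, so P = 49.8 − 0.65Q.
Supply slope = (41.044 − 33.592)/(31 − 8) = 0.324, so P = 31 + 0.324Q.
Competitive equilibrium: 49.8 − 0.65Q = 31 + 0.324Q → Q* = 19.3018, P* = 37.2538.
At the ceiling P = 34, quantity supplied = (34 − 31)/0.324 = 9.2593.
Willingness to pay at Q' = 9.2593: 49.8 − 0.65·9.2593 = 43.7815.
ΔQ = 19.3018 − 9.2593 = 10.0425; wedge = 43.7815 − 34 = 9.7815.
Welfare loss = ½ × 10.0425 × 9.7815 = 49.12.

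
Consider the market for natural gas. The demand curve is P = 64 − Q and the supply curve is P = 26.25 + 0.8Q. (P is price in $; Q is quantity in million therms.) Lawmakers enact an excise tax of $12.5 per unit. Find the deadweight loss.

$43.40 million

Competitive equilibrium: 64 − Q = 26.25 + 0.8Q → Q* = 20.9722, P* = 43.0278.
With the tax, the buyer price exceeds the seller price by 12.5: (64 − Q) − (26.25 + 0.8Q) = 12.5 → Q' = 14.0278.
ΔQ = 20.9722 − 14.0278 = 6.9444; the wedge equals the tax, 12.5.
DWL = ½ × 6.9444 × 12.5 = $43.40 million.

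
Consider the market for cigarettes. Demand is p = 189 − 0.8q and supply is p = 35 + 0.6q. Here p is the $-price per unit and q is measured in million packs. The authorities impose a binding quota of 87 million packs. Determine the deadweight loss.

$370.30 million

Competitive equilibrium: 189 − 0.8q = 35 + 0.6q → q* = 110, p* = 101.
At q = 87: demand price = 189 − 0.8·87 = 119.4; supply price = 35 + 0.6·87 = 87.2.
Δq = 110 − 87 = 23; wedge = 119.4 − 87.2 = 32.2.
The triangle = ½ × 23 × 32.2 = $370.30 million.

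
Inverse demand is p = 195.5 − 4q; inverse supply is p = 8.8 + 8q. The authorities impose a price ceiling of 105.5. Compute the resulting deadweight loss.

Competitive equilibrium: 195.5 − 4q = 8.8 + 8q → q* = 15.5583, p* = 133.2667.
At the ceiling p = 105.5, quantity supplied = (105.5 − 8.8)/8 = 12.0875.
Willingness to pay at q' = 12.0875: 195.5 − 4·12.0875 = 147.15.
Δq = 15.5583 − 12.0875 = 3.4708; wedge = 147.15 − 105.5 = 41.65.
The triangle = ½ × 3.4708 × 41.65 = 72.28.

72.28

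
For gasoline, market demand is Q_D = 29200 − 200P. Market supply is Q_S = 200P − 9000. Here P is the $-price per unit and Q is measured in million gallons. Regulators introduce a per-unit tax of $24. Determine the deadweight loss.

$28800 million

In inverse form: demand P = 146 − 0.005Q, supply P = 45 + 0.005Q.
Competitive equilibrium: 146 − 0.005Q = 45 + 0.005Q → Q* = 10100, P* = 95.5.
With the tax, the buyer price exceeds the seller price by 24: (146 − 0.005Q) − (45 + 0.005Q) = 24 → Q' = 7700.
ΔQ = 10100 − 7700 = 2400; the wedge equals the tax, 24.
DWL = ½ × 2400 × 24 = $28800 million.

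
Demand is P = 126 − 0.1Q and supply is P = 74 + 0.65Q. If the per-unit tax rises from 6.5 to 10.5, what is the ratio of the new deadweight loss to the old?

Competitive equilibrium: 126 − 0.1Q = 74 + 0.65Q → Q* = 69.3333, P* = 119.0667.
For a per-unit tax t: ΔQ = t/0.75, so DWL = ½·t·(t/0.75) = t²/1.5.
At t = 6.5: DWL = 28.167. At t = 10.5: DWL = 73.5.
Ratio = (10.5/6.5)² = 2.609.

2.609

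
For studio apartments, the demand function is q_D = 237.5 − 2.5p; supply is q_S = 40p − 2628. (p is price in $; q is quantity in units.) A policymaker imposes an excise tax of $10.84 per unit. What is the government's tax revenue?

In inverse form: demand p = 95 − 0.4q, supply p = 65.7 + 0.025q.
Competitive equilibrium: 95 − 0.4q = 65.7 + 0.025q → q* = 68.9412, p* = 67.4235.
With the tax, the buyer price exceeds the seller price by 10.84: (95 − 0.4q) − (65.7 + 0.025q) = 10.84 → q' = 43.4353.
Tax revenue = 10.84 × 43.4353 = $470.84.

$470.84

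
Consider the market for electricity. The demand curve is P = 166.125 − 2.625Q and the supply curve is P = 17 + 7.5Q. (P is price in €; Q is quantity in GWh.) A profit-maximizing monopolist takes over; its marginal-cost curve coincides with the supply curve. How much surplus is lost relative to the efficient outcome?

€46.55

Competitive equilibrium: 166.125 − 2.625Q = 17 + 7.5Q → Q* = 14.7284, P* = 127.463.
Marginal revenue: MR = 166.125 − 5.25Q. Set MR = MC: 166.125 − 5.25Q = 17 + 7.5Q → Q_m = 11.6961.
Price P_m = 166.125 − 2.625·11.6961 = 135.4227; MC(Q_m) = 17 + 7.5·11.6961 = 104.7208.
Competitive Q* = 14.7284, so ΔQ = 3.0323; wedge = 135.4227 − 104.7208 = 30.7019.
DWL = ½ × 3.0323 × 30.7019 = €46.55.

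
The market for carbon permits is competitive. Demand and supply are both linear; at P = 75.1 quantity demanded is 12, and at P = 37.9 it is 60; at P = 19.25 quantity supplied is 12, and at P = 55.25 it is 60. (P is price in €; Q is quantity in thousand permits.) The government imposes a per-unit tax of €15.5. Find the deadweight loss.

Demand slope = (37.9 − 75.1)/(60 − 12) = −0.775, so P = 84.4 − 0.775Q.
Supply slope = (55.25 − 19.25)/(60 − 12) = 0.75, so P = 10.25 + 0.75Q.
Competitive equilibrium: 84.4 − 0.775Q = 10.25 + 0.75Q → Q* = 48.623, P* = 46.7172.
With the tax, the buyer price exceeds the seller price by 15.5: (84.4 − 0.775Q) − (10.25 + 0.75Q) = 15.5 → Q' = 38.459.
ΔQ = 48.623 − 38.459 = 10.164; the wedge equals the tax, 15.5.
Deadweight loss = ½ × 10.164 × 15.5 = €78.77 thousand.

€78.77 thousand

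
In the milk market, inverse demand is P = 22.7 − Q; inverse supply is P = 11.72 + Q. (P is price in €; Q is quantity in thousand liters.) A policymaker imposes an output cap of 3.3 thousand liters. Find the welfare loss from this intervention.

€4.80 thousand

Competitive equilibrium: 22.7 − Q = 11.72 + Q → Q* = 5.49, P* = 17.21.
At Q = 3.3: demand price = 22.7 − 1·3.3 = 19.4; supply price = 11.72 + 1·3.3 = 15.02.
ΔQ = 5.49 − 3.3 = 2.19; wedge = 19.4 − 15.02 = 4.38.
The triangle = ½ × 2.19 × 4.38 = €4.80 thousand.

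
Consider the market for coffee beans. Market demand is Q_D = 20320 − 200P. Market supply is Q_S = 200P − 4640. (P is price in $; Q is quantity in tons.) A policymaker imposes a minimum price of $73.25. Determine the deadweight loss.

$23544.50

In inverse form: demand P = 101.6 − 0.005Q, supply P = 23.2 + 0.005Q.
Competitive equilibrium: 101.6 − 0.005Q = 23.2 + 0.005Q → Q* = 7840, P* = 62.4.
At the floor P = 73.25, quantity demanded = (101.6 − 73.25)/0.005 = 5670.
Sellers' marginal cost at Q' = 5670: 23.2 + 0.005·5670 = 51.55.
ΔQ = 7840 − 5670 = 2170; wedge = 73.25 − 51.55 = 21.7.
The triangle = ½ × 2170 × 21.7 = $23544.50.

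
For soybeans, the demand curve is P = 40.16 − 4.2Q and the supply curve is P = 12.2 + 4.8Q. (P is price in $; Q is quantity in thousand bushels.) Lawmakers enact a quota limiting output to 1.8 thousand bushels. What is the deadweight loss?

Competitive equilibrium: 40.16 − 4.2Q = 12.2 + 4.8Q → Q* = 3.1067, P* = 27.112.
At Q = 1.8: demand price = 40.16 − 4.2·1.8 = 32.6; supply price = 12.2 + 4.8·1.8 = 20.84.
ΔQ = 3.1067 − 1.8 = 1.3067; wedge = 32.6 − 20.84 = 11.76.
The triangle = ½ × 1.3067 × 11.76 = $7.68 thousand.

$7.68 thousand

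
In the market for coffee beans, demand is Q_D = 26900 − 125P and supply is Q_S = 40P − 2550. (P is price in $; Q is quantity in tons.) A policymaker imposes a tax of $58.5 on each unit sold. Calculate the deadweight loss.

$51852.27

In inverse form: demand P = 215.2 − 0.008Q, supply P = 63.75 + 0.025Q.
Competitive equilibrium: 215.2 − 0.008Q = 63.75 + 0.025Q → Q* = 4589.3939, P* = 178.4848.
With the tax, the buyer price exceeds the seller price by 58.5: (215.2 − 0.008Q) − (63.75 + 0.025Q) = 58.5 → Q' = 2816.6667.
ΔQ = 4589.3939 − 2816.6667 = 1772.7272; the wedge equals the tax, 58.5.
The triangle = ½ × 1772.7272 × 58.5 = $51852.27.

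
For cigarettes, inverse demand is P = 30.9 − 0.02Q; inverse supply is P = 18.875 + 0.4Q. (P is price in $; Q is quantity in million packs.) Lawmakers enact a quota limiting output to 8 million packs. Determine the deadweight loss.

Competitive equilibrium: 30.9 − 0.02Q = 18.875 + 0.4Q → Q* = 28.631, P* = 30.3274.
At Q = 8: demand price = 30.9 − 0.02·8 = 30.74; supply price = 18.875 + 0.4·8 = 22.075.
ΔQ = 28.631 − 8 = 20.631; wedge = 30.74 − 22.075 = 8.665.
Welfare loss = ½ × 20.631 × 8.665 = $89.38 million.

$89.38 million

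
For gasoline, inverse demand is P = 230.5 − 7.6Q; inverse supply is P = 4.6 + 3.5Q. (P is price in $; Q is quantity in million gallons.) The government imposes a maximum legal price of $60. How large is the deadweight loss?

Competitive equilibrium: 230.5 − 7.6Q = 4.6 + 3.5Q → Q* = 20.3514, P* = 75.8297.
At the ceiling P = 60, quantity supplied = (60 − 4.6)/3.5 = 15.8286.
Willingness to pay at Q' = 15.8286: 230.5 − 7.6·15.8286 = 110.2026.
ΔQ = 20.3514 − 15.8286 = 4.5228; wedge = 110.2026 − 60 = 50.2026.
DWL = ½ × 4.5228 × 50.2026 = $113.53 million.

$113.53 million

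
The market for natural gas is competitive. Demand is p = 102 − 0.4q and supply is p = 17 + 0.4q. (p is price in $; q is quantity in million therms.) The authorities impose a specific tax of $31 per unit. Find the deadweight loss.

Competitive equilibrium: 102 − 0.4q = 17 + 0.4q → q* = 106.25, p* = 59.5.
With the tax, the buyer price exceeds the seller price by 31: (102 − 0.4q) − (17 + 0.4q) = 31 → q' = 67.5.
Δq = 106.25 − 67.5 = 38.75; the wedge equals the tax, 31.
DWL = ½ × 38.75 × 31 = $600.625 million.

$600.625 million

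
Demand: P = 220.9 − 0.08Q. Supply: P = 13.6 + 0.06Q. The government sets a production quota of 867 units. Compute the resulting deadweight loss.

Competitive equilibrium: 220.9 − 0.08Q = 13.6 + 0.06Q → Q* = 1480.7143, P* = 102.4429.
At Q = 867: demand price = 220.9 − 0.08·867 = 151.54; supply price = 13.6 + 0.06·867 = 65.62.
ΔQ = 1480.7143 − 867 = 613.7143; wedge = 151.54 − 65.62 = 85.92.
Deadweight loss = ½ × 613.7143 × 85.92 = 26365.17.

26365.17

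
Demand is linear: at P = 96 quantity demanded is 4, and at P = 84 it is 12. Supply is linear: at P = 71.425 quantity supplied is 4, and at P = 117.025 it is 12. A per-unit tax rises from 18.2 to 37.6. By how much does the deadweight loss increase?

75.175

Demand slope = (84 − 96)/(12 − 4) = −1.5, so P = 102 − 1.5Q.
Supply slope = (117.025 − 71.425)/(12 − 4) = 5.7, so P = 48.625 + 5.7Q.
Competitive equilibrium: 102 − 1.5Q = 48.625 + 5.7Q → Q* = 7.4132, P* = 90.8802.
For a per-unit tax t: ΔQ = t/7.2, so DWL = ½·t·(t/7.2) = t²/14.4.
At t = 18.2: DWL = 23.003. At t = 37.6: DWL = 98.178.
Increase = 98.178 − 23.003 = 75.175.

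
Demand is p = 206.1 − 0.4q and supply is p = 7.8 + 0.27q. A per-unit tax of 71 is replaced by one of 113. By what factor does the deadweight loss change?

Competitive equilibrium: 206.1 − 0.4q = 7.8 + 0.27q → q* = 295.9701, p* = 87.7119.
For a per-unit tax t: Δq = t/0.67, so DWL = ½·t·(t/0.67) = t²/1.34.
At t = 71: DWL = 3761.940. At t = 113: DWL = 9529.104.
Ratio = (113/71)² = 2.533.

2.533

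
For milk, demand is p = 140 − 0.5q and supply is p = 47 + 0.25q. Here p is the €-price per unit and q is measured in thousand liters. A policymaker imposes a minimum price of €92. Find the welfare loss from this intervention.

Competitive equilibrium: 140 − 0.5q = 47 + 0.25q → q* = 124, p* = 78.
At the floor p = 92, quantity demanded = (140 − 92)/0.5 = 96.
Sellers' marginal cost at q' = 96: 47 + 0.25·96 = 71.
Δq = 124 − 96 = 28; wedge = 92 − 71 = 21.
The triangle = ½ × 28 × 21 = €294 thousand.

€294 thousand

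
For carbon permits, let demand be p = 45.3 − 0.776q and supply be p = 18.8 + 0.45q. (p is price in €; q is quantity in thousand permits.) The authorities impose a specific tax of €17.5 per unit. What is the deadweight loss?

€124.90 thousand

Competitive equilibrium: 45.3 − 0.776q = 18.8 + 0.45q → q* = 21.615, p* = 28.5268.
With the tax, the buyer price exceeds the seller price by 17.5: (45.3 − 0.776q) − (18.8 + 0.45q) = 17.5 → q' = 7.3409.
Δq = 21.615 − 7.3409 = 14.2741; the wedge equals the tax, 17.5.
DWL = ½ × 14.2741 × 17.5 = €124.90 thousand.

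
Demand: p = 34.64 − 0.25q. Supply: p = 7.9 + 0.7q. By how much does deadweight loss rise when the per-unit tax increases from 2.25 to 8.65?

Competitive equilibrium: 34.64 − 0.25q = 7.9 + 0.7q → q* = 28.1474, p* = 27.6032.
For a per-unit tax t: Δq = t/0.95, so DWL = ½·t·(t/0.95) = t²/1.9.
At t = 2.25: DWL = 2.664. At t = 8.65: DWL = 39.38.
Increase = 39.38 − 2.664 = 36.72.

36.72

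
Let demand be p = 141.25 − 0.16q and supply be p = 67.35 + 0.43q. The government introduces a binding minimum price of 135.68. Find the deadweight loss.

2413.01

Competitive equilibrium: 141.25 − 0.16q = 67.35 + 0.43q → q* = 125.2542, p* = 121.2093.
At the floor p = 135.68, quantity demanded = (141.25 − 135.68)/0.16 = 34.8125.
Sellers' marginal cost at q' = 34.8125: 67.35 + 0.43·34.8125 = 82.3194.
Δq = 125.2542 − 34.8125 = 90.4417; wedge = 135.68 − 82.3194 = 53.3606.
The triangle = ½ × 90.4417 × 53.3606 = 2413.01.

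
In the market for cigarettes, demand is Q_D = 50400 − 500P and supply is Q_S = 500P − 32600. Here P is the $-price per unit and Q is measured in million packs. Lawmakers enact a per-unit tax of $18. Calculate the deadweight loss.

In inverse form: demand P = 100.8 − 0.002Q, supply P = 65.2 + 0.002Q.
Competitive equilibrium: 100.8 − 0.002Q = 65.2 + 0.002Q → Q* = 8900, P* = 83.
With the tax, the buyer price exceeds the seller price by 18: (100.8 − 0.002Q) − (65.2 + 0.002Q) = 18 → Q' = 4400.
ΔQ = 8900 − 4400 = 4500; the wedge equals the tax, 18.
Welfare loss = ½ × 4500 × 18 = $40500 million.

$40500 million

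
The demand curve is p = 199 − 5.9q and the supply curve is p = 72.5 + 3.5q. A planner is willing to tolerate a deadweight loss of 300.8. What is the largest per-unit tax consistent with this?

75.2

Competitive equilibrium: 199 − 5.9q = 72.5 + 3.5q → q* = 13.4574, p* = 119.6011.
A tax t gives Δq = t/9.4 and wedge t, so DWL = t²/18.8.
t²/18.8 = 300.8 → t² = 5655.04 → t = 75.2.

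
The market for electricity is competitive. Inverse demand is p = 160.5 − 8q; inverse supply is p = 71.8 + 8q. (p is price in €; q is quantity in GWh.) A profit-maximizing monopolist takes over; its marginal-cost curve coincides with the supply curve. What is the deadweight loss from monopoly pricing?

Competitive equilibrium: 160.5 − 8q = 71.8 + 8q → q* = 5.5438, p* = 116.15.
Marginal revenue: MR = 160.5 − 16q. Set MR = MC: 160.5 − 16q = 71.8 + 8q → q_m = 3.6958.
Price p_m = 160.5 − 8·3.6958 = 130.9336; MC(q_m) = 71.8 + 8·3.6958 = 101.3664.
Competitive q* = 5.5438, so Δq = 1.848; wedge = 130.9336 − 101.3664 = 29.5672.
DWL = ½ × 1.848 × 29.5672 = €27.32.

€27.32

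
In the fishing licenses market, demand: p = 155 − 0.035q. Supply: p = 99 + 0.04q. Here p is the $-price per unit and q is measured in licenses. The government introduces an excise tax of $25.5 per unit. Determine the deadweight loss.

Competitive equilibrium: 155 − 0.035q = 99 + 0.04q → q* = 746.6667, p* = 128.8667.
With the tax, the buyer price exceeds the seller price by 25.5: (155 − 0.035q) − (99 + 0.04q) = 25.5 → q' = 406.6667.
Δq = 746.6667 − 406.6667 = 340; the wedge equals the tax, 25.5.
DWL = ½ × 340 × 25.5 = $4335.

$4335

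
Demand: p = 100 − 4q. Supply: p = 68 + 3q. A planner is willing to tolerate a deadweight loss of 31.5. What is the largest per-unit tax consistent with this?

21

Competitive equilibrium: 100 − 4q = 68 + 3q → q* = 4.5714, p* = 81.7143.
A tax t gives Δq = t/7 and wedge t, so DWL = t²/14.
t²/14 = 31.5 → t² = 441 → t = 21.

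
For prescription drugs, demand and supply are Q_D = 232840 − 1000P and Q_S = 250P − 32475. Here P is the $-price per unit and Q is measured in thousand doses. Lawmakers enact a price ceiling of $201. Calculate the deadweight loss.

In inverse form: demand P = 232.84 − 0.001Q, supply P = 129.9 + 0.004Q.
Competitive equilibrium: 232.84 − 0.001Q = 129.9 + 0.004Q → Q* = 20588, P* = 212.252.
At the ceiling P = 201, quantity supplied = (201 − 129.9)/0.004 = 17775.
Willingness to pay at Q' = 17775: 232.84 − 0.001·17775 = 215.065.
ΔQ = 20588 − 17775 = 2813; wedge = 215.065 − 201 = 14.065.
Welfare loss = ½ × 2813 × 14.065 = $19782.42 thousand.

$19782.42 thousand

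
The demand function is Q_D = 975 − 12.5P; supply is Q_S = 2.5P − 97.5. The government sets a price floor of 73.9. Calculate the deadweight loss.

216

In inverse form: demand P = 78 − 0.08Q, supply P = 39 + 0.4Q.
Competitive equilibrium: 78 − 0.08Q = 39 + 0.4Q → Q* = 81.25, P* = 71.5.
At the floor P = 73.9, quantity demanded = (78 − 73.9)/0.08 = 51.25.
Sellers' marginal cost at Q' = 51.25: 39 + 0.4·51.25 = 59.5.
ΔQ = 81.25 − 51.25 = 30; wedge = 73.9 − 59.5 = 14.4.
Deadweight loss = ½ × 30 × 14.4 = 216.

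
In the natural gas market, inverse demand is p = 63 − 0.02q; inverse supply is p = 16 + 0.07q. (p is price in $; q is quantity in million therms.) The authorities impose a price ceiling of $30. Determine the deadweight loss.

Competitive equilibrium: 63 − 0.02q = 16 + 0.07q → q* = 522.2222, p* = 52.5556.
At the ceiling p = 30, quantity supplied = (30 − 16)/0.07 = 200.
Willingness to pay at q' = 200: 63 − 0.02·200 = 59.
Δq = 522.2222 − 200 = 322.2222; wedge = 59 − 30 = 29.
Deadweight loss = ½ × 322.2222 × 29 = $4672.22 million.

$4672.22 million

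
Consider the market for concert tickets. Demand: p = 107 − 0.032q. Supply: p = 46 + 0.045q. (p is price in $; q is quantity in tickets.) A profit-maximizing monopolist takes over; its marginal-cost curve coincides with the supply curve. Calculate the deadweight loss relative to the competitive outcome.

$2082.50

Competitive equilibrium: 107 − 0.032q = 46 + 0.045q → q* = 792.2078, p* = 81.6494.
Marginal revenue: MR = 107 − 0.064q. Set MR = MC: 107 − 0.064q = 46 + 0.045q → q_m = 559.633.
Price p_m = 107 − 0.032·559.633 = 89.0917; MC(q_m) = 46 + 0.045·559.633 = 71.1835.
Competitive q* = 792.2078, so Δq = 232.5748; wedge = 89.0917 − 71.1835 = 17.9082.
DWL = ½ × 232.5748 × 17.9082 = $2082.50.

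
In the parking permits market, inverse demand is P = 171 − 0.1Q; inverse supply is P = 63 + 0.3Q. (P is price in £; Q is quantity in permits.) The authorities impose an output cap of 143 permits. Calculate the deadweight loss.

Competitive equilibrium: 171 − 0.1Q = 63 + 0.3Q → Q* = 270, P* = 144.
At Q = 143: demand price = 171 − 0.1·143 = 156.7; supply price = 63 + 0.3·143 = 105.9.
ΔQ = 270 − 143 = 127; wedge = 156.7 − 105.9 = 50.8.
Welfare loss = ½ × 127 × 50.8 = £3225.80.

£3225.80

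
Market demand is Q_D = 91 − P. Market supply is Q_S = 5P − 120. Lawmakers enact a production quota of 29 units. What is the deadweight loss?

In inverse form: demand P = 91 − Q, supply P = 24 + 0.2Q.
Competitive equilibrium: 91 − Q = 24 + 0.2Q → Q* = 55.8333, P* = 35.1667.
At Q = 29: demand price = 91 − 1·29 = 62; supply price = 24 + 0.2·29 = 29.8.
ΔQ = 55.8333 − 29 = 26.8333; wedge = 62 − 29.8 = 32.2.
DWL = ½ × 26.8333 × 32.2 = 432.02.

432.02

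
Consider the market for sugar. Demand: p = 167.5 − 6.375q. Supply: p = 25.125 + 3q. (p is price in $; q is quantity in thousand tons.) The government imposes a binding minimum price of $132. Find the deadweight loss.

Competitive equilibrium: 167.5 − 6.375q = 25.125 + 3q → q* = 15.1867, p* = 70.685.
At the floor p = 132, quantity demanded = (167.5 − 132)/6.375 = 5.5686.
Sellers' marginal cost at q' = 5.5686: 25.125 + 3·5.5686 = 41.8308.
Δq = 15.1867 − 5.5686 = 9.6181; wedge = 132 − 41.8308 = 90.1692.
The triangle = ½ × 9.6181 × 90.1692 = $433.63 thousand.

$433.63 thousand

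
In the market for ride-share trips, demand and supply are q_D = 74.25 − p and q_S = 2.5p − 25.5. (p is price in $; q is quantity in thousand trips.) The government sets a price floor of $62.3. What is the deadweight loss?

In inverse form: demand p = 74.25 − q, supply p = 10.2 + 0.4q.
Competitive equilibrium: 74.25 − q = 10.2 + 0.4q → q* = 45.75, p* = 28.5.
At the floor p = 62.3, quantity demanded = (74.25 − 62.3)/1 = 11.95.
Sellers' marginal cost at q' = 11.95: 10.2 + 0.4·11.95 = 14.98.
Δq = 45.75 − 11.95 = 33.8; wedge = 62.3 − 14.98 = 47.32.
Welfare loss = ½ × 33.8 × 47.32 = $799.708 thousand.

$799.708 thousand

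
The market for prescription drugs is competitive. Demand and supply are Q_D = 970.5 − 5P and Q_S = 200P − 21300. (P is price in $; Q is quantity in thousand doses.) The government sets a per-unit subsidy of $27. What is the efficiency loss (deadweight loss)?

In inverse form: demand P = 194.1 − 0.2Q, supply P = 106.5 + 0.005Q.
Competitive equilibrium: 194.1 − 0.2Q = 106.5 + 0.005Q → Q* = 427.3171, P* = 108.6366.
The subsidy lowers effective supply by 27: P = 79.5 + 0.005Q.
New quantity: 194.1 − 0.2Q = 79.5 + 0.005Q → Q' = 559.0244.
Overproduction ΔQ = 559.0244 − 427.3171 = 131.7073; wedge = subsidy = 27.
DWL = ½ × 131.7073 × 27 = $1778.05 thousand.

$1778.05 thousand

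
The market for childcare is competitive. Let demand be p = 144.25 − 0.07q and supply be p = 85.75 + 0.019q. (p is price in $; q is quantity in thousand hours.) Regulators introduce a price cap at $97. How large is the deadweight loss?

Competitive equilibrium: 144.25 − 0.07q = 85.75 + 0.019q → q* = 657.3034, p* = 98.2388.
At the ceiling p = 97, quantity supplied = (97 − 85.75)/0.019 = 592.1053.
Willingness to pay at q' = 592.1053: 144.25 − 0.07·592.1053 = 102.8026.
Δq = 657.3034 − 592.1053 = 65.1981; wedge = 102.8026 − 97 = 5.8026.
The triangle = ½ × 65.1981 × 5.8026 = $189.16 thousand.

$189.16 thousand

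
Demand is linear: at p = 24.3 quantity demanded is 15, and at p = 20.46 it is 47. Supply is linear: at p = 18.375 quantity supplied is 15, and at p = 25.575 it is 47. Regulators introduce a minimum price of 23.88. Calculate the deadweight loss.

32.25

Demand slope = (20.46 − 24.3)/(47 − 15) = −0.12, so p = 26.1 − 0.12q.
Supply slope = (25.575 − 18.375)/(47 − 15) = 0.225, so p = 15 + 0.225q.
Competitive equilibrium: 26.1 − 0.12q = 15 + 0.225q → q* = 32.1739, p* = 22.2391.
At the floor p = 23.88, quantity demanded = (26.1 − 23.88)/0.12 = 18.5.
Sellers' marginal cost at q' = 18.5: 15 + 0.225·18.5 = 19.1625.
Δq = 32.1739 − 18.5 = 13.6739; wedge = 23.88 − 19.1625 = 4.7175.
Deadweight loss = ½ × 13.6739 × 4.7175 = 32.25.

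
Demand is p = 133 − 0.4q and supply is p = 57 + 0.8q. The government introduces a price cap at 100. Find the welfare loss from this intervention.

55.10

Competitive equilibrium: 133 − 0.4q = 57 + 0.8q → q* = 63.3333, p* = 107.6667.
At the ceiling p = 100, quantity supplied = (100 − 57)/0.8 = 53.75.
Willingness to pay at q' = 53.75: 133 − 0.4·53.75 = 111.5.
Δq = 63.3333 − 53.75 = 9.5833; wedge = 111.5 − 100 = 11.5.
The triangle = ½ × 9.5833 × 11.5 = 55.10.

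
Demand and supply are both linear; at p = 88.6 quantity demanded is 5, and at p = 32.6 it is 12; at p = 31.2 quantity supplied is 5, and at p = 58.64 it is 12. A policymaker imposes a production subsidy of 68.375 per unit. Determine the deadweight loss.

Demand slope = (32.6 − 88.6)/(12 − 5) = −8, so p = 128.6 − 8q.
Supply slope = (58.64 − 31.2)/(12 − 5) = 3.92, so p = 11.6 + 3.92q.
Competitive equilibrium: 128.6 − 8q = 11.6 + 3.92q → q* = 9.81544, p* = 50.07651.
The subsidy lowers effective supply by 68.375: p = 3.92q − 56.775.
New quantity: 128.6 − 8q = 3.92q − 56.775 → q' = 15.55159.
Overproduction Δq = 15.55159 − 9.81544 = 5.73615; wedge = subsidy = 68.375.
DWL = ½ × 5.73615 × 68.375 = 196.10.

196.10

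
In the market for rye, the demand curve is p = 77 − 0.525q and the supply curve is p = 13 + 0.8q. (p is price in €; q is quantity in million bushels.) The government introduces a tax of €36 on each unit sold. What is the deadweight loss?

€489.06 million

Competitive equilibrium: 77 − 0.525q = 13 + 0.8q → q* = 48.3019, p* = 51.6415.
With the tax, the buyer price exceeds the seller price by 36: (77 − 0.525q) − (13 + 0.8q) = 36 → q' = 21.1321.
Δq = 48.3019 − 21.1321 = 27.1698; the wedge equals the tax, 36.
Deadweight loss = ½ × 27.1698 × 36 = €489.06 million.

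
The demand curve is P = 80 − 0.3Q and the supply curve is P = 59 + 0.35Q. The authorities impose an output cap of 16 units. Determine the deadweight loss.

Competitive equilibrium: 80 − 0.3Q = 59 + 0.35Q → Q* = 32.3077, P* = 70.3077.
At Q = 16: demand price = 80 − 0.3·16 = 75.2; supply price = 59 + 0.35·16 = 64.6.
ΔQ = 32.3077 − 16 = 16.3077; wedge = 75.2 − 64.6 = 10.6.
DWL = ½ × 16.3077 × 10.6 = 86.43.

86.43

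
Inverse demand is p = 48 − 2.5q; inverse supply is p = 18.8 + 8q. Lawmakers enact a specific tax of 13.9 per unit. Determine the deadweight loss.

Competitive equilibrium: 48 − 2.5q = 18.8 + 8q → q* = 2.781, p* = 41.0476.
With the tax, the buyer price exceeds the seller price by 13.9: (48 − 2.5q) − (18.8 + 8q) = 13.9 → q' = 1.4571.
Δq = 2.781 − 1.4571 = 1.3239; the wedge equals the tax, 13.9.
The triangle = ½ × 1.3239 × 13.9 = 9.20.

9.20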